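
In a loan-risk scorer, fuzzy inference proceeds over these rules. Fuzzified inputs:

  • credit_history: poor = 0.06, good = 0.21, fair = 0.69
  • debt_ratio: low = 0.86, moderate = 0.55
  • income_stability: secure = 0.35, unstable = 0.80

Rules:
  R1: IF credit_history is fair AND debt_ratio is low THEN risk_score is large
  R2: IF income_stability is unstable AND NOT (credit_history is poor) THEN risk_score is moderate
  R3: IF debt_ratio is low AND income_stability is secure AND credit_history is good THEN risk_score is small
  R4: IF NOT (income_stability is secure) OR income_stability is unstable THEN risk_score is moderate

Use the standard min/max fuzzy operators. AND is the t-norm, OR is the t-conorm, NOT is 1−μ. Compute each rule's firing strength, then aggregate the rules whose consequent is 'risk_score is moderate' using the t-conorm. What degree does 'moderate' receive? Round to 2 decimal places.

R1: fair=0.69, low=0.86; AND[min(a, b)] → w = 0.69
R2: unstable=0.80, ¬poor=1−0.06=0.94; AND[min(a, b)] → w = 0.80
R3: low=0.86, secure=0.35, good=0.21; AND[min(a, b)] → w = 0.21
R4: ¬secure=1−0.35=0.65, unstable=0.80; OR[max(a, b)] → w = 0.80
Rules with consequent 'moderate': {R2, R4} → strengths 0.80, 0.80
Aggregate via t-conorm [max(a, b)]: 0.80

0.80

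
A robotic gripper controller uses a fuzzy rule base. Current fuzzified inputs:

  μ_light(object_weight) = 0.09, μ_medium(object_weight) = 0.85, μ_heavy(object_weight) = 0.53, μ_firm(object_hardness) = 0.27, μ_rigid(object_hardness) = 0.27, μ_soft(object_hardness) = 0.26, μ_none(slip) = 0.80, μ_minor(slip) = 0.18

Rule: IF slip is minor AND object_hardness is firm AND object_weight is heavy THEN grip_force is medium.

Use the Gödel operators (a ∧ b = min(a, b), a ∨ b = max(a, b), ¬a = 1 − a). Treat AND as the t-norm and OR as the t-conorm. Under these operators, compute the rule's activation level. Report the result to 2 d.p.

firing strength: minor=0.18, firm=0.27, heavy=0.53; AND[min(a, b)] → w = 0.18

0.18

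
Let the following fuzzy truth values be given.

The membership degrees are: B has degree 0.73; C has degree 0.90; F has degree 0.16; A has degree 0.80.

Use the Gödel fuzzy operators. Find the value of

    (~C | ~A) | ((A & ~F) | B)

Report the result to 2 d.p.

0.80

~C = 1 − 0.90 = 0.10
~A = 1 − 0.80 = 0.20
~C | ~A = max(a, b) on (0.10, 0.20) = 0.20
~F = 1 − 0.16 = 0.84
A & ~F = min(a, b) on (0.80, 0.84) = 0.80
(A & ~F) | B = max(a, b) on (0.80, 0.73) = 0.80
(~C | ~A) | ((A & ~F) | B) = max(a, b) on (0.20, 0.80) = 0.80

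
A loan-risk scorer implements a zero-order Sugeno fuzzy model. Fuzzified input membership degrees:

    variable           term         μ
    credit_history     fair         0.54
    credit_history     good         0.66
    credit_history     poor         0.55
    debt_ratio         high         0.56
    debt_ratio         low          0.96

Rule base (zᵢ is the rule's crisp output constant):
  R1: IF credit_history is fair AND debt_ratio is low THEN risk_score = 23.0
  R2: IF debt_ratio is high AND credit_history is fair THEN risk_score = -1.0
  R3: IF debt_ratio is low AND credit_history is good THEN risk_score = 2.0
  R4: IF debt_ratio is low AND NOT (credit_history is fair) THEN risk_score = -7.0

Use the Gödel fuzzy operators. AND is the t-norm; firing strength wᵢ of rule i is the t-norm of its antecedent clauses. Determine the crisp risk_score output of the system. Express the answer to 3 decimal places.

4.536

R1 (z=23.0): fair=0.54, low=0.96; AND[min(a, b)] → w = 0.54
R2 (z=-1.0): high=0.56, fair=0.54; AND[min(a, b)] → w = 0.54
R3 (z=2.0): low=0.96, good=0.66; AND[min(a, b)] → w = 0.66
R4 (z=-7.0): low=0.96, ¬fair=1−0.54=0.46; AND[min(a, b)] → w = 0.46
Weighted average = (0.54·23.0 + 0.54·-1.0 + 0.66·2.0 + 0.46·-7.0) / (0.54 + 0.54 + 0.66 + 0.46)
  = 9.9800 / 2.2000 = 4.536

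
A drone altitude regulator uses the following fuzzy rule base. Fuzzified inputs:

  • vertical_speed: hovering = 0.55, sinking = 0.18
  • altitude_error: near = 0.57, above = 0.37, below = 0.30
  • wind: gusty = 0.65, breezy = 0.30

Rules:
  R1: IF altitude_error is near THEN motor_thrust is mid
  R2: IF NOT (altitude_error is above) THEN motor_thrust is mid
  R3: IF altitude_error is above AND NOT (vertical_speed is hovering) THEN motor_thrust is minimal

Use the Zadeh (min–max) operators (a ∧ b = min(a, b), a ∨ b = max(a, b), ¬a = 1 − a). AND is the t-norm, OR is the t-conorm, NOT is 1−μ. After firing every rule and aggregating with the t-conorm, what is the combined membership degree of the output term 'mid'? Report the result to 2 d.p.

0.63

R1: near=0.57 → w = 0.57
R2: ¬above=1−0.37=0.63 → w = 0.63
R3: above=0.37, ¬hovering=1−0.55=0.45; AND[min(a, b)] → w = 0.37
Rules with consequent 'mid': {R1, R2} → strengths 0.57, 0.63
Aggregate via t-conorm [max(a, b)]: 0.63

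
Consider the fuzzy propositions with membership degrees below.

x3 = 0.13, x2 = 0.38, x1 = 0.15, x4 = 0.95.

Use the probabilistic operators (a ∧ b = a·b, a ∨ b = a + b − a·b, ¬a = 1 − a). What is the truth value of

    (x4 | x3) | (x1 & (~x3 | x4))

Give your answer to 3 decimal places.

0.963

x4 | x3 = a + b − a·b on (0.9500, 0.1300) = 0.9565
~x3 = 1 − 0.1300 = 0.8700
~x3 | x4 = a + b − a·b on (0.8700, 0.9500) = 0.9935
x1 & (~x3 | x4) = a·b on (0.1500, 0.9935) = 0.1490
(x4 | x3) | (x1 & (~x3 | x4)) = a + b − a·b on (0.9565, 0.1490) = 0.9630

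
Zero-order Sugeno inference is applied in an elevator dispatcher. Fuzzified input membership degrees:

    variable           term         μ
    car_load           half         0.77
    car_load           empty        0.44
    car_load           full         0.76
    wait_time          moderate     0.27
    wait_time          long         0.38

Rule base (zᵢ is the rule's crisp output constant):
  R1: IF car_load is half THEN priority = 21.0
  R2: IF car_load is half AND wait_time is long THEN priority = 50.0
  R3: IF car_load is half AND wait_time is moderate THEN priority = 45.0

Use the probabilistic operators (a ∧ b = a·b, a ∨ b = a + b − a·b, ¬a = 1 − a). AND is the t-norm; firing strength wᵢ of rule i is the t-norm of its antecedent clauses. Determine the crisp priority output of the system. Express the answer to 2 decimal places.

31.61

R1 (z=21.0): half=0.77 → w = 0.7700
R2 (z=50.0): half=0.77, long=0.38; AND[a·b] → w = 0.2926
R3 (z=45.0): half=0.77, moderate=0.27; AND[a·b] → w = 0.2079
Weighted average = (0.7700·21.0 + 0.2926·50.0 + 0.2079·45.0) / (0.7700 + 0.2926 + 0.2079)
  = 40.1555 / 1.2705 = 31.61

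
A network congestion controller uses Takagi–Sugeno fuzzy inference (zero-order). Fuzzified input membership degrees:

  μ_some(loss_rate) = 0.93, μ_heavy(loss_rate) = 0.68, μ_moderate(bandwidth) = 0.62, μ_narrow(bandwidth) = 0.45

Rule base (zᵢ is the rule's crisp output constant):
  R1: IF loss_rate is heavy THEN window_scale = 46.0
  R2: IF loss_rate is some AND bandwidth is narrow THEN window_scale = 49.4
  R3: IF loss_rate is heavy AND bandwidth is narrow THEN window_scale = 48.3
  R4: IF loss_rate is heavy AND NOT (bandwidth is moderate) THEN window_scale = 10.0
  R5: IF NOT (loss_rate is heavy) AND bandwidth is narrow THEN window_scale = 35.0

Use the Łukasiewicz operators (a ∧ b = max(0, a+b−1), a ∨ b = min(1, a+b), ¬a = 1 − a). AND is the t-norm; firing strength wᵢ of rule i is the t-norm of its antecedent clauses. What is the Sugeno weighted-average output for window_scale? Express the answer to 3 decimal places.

45.545

R1 (z=46.0): heavy=0.68 → w = 0.68
R2 (z=49.4): some=0.93, narrow=0.45; AND[max(0, a+b−1)] → w = 0.38
R3 (z=48.3): heavy=0.68, narrow=0.45; AND[max(0, a+b−1)] → w = 0.13
R4 (z=10.0): heavy=0.68, ¬moderate=1−0.62=0.38; AND[max(0, a+b−1)] → w = 0.06
R5 (z=35.0): ¬heavy=1−0.68=0.32, narrow=0.45; AND[max(0, a+b−1)] → w = 0.00
Weighted average = (0.68·46.0 + 0.38·49.4 + 0.13·48.3 + 0.06·10.0 + 0.00·35.0) / (0.68 + 0.38 + 0.13 + 0.06 + 0.00)
  = 56.9310 / 1.2500 = 45.545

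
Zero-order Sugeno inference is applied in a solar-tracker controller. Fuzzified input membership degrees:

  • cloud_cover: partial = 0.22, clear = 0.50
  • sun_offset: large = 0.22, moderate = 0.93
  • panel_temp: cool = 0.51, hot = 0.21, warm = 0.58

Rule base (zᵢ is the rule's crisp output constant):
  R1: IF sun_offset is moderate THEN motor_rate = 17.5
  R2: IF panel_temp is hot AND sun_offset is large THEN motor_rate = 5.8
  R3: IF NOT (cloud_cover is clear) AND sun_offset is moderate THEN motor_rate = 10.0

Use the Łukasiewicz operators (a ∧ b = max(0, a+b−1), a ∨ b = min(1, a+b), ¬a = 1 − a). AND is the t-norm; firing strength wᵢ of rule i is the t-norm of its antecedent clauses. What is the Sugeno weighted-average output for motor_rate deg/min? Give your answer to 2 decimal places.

R1 (z=17.5): moderate=0.93 → w = 0.93
R2 (z=5.8): hot=0.21, large=0.22; AND[max(0, a+b−1)] → w = 0.00
R3 (z=10.0): ¬clear=1−0.50=0.50, moderate=0.93; AND[max(0, a+b−1)] → w = 0.43
Weighted average = (0.93·17.5 + 0.00·5.8 + 0.43·10.0) / (0.93 + 0.00 + 0.43)
  = 20.5750 / 1.3600 = 15.13

15.13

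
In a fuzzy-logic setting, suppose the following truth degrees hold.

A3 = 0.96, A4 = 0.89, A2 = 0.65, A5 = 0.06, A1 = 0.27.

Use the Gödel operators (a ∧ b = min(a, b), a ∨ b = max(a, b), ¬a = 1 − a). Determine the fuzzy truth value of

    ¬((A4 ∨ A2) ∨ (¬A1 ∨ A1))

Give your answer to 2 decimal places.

A4 ∨ A2 = max(a, b) on (0.89, 0.65) = 0.89
¬A1 = 1 − 0.27 = 0.73
¬A1 ∨ A1 = max(a, b) on (0.73, 0.27) = 0.73
(A4 ∨ A2) ∨ (¬A1 ∨ A1) = max(a, b) on (0.89, 0.73) = 0.89
¬((A4 ∨ A2) ∨ (¬A1 ∨ A1)) = 1 − 0.89 = 0.11

0.11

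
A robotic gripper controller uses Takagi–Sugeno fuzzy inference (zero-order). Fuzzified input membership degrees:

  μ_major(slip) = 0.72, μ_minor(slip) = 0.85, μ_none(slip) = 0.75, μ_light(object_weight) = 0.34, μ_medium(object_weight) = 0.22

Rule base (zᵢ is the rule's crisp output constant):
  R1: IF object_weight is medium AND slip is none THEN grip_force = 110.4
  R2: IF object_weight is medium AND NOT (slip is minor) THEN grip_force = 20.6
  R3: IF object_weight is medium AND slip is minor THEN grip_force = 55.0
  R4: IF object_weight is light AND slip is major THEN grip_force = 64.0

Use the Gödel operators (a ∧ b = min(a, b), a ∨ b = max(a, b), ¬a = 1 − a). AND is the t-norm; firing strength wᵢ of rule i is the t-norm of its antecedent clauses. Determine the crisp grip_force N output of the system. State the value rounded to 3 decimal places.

65.847

R1 (z=110.4): medium=0.22, none=0.75; AND[min(a, b)] → w = 0.22
R2 (z=20.6): medium=0.22, ¬minor=1−0.85=0.15; AND[min(a, b)] → w = 0.15
R3 (z=55.0): medium=0.22, minor=0.85; AND[min(a, b)] → w = 0.22
R4 (z=64.0): light=0.34, major=0.72; AND[min(a, b)] → w = 0.34
Weighted average = (0.22·110.4 + 0.15·20.6 + 0.22·55.0 + 0.34·64.0) / (0.22 + 0.15 + 0.22 + 0.34)
  = 61.2380 / 0.9300 = 65.847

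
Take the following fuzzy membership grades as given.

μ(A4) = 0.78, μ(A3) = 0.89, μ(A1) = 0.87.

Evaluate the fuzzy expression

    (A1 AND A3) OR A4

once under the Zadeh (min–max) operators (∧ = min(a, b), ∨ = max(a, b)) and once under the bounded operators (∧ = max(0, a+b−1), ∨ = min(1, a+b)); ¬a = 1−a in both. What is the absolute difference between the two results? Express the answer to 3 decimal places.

Under Zadeh (min–max):
  A1 AND A3 = min(a, b) on (0.87, 0.89) = 0.87
  (A1 AND A3) OR A4 = max(a, b) on (0.87, 0.78) = 0.87
  → value = 0.8700
Under bounded:
  A1 AND A3 = max(0, a+b−1) on (0.87, 0.89) = 0.76
  (A1 AND A3) OR A4 = min(1, a+b) on (0.76, 0.78) = 1.00
  → value = 1.0000
|0.8700 − 1.0000| = 0.130

0.130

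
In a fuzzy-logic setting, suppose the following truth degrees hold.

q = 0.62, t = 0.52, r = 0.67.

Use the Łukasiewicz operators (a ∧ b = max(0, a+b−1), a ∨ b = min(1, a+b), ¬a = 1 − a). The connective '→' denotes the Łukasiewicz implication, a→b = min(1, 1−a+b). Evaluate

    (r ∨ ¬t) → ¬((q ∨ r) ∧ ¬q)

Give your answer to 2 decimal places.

¬t = 1 − 0.52 = 0.48
r ∨ ¬t = min(1, a+b) on (0.67, 0.48) = 1.00
q ∨ r = min(1, a+b) on (0.62, 0.67) = 1.00
¬q = 1 − 0.62 = 0.38
(q ∨ r) ∧ ¬q = max(0, a+b−1) on (1.00, 0.38) = 0.38
¬((q ∨ r) ∧ ¬q) = 1 − 0.38 = 0.62
(r ∨ ¬t) → ¬((q ∨ r) ∧ ¬q)  [Łukasiewicz: min(1, 1−a+b)] with a=1.00, b=0.62 → 0.62

0.62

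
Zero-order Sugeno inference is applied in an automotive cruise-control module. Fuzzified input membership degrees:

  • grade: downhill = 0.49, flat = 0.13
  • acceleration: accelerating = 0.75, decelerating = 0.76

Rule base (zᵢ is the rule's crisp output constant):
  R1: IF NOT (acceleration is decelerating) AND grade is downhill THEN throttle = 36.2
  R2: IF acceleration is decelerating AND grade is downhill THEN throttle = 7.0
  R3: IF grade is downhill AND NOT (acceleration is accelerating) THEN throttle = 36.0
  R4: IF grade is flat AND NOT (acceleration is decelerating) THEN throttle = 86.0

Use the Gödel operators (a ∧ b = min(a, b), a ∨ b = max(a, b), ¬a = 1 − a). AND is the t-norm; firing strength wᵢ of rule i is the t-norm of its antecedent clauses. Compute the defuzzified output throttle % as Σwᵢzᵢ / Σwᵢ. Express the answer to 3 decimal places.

29.097

R1 (z=36.2): ¬decelerating=1−0.76=0.24, downhill=0.49; AND[min(a, b)] → w = 0.24
R2 (z=7.0): decelerating=0.76, downhill=0.49; AND[min(a, b)] → w = 0.49
R3 (z=36.0): downhill=0.49, ¬accelerating=1−0.75=0.25; AND[min(a, b)] → w = 0.25
R4 (z=86.0): flat=0.13, ¬decelerating=1−0.76=0.24; AND[min(a, b)] → w = 0.13
Weighted average = (0.24·36.2 + 0.49·7.0 + 0.25·36.0 + 0.13·86.0) / (0.24 + 0.49 + 0.25 + 0.13)
  = 32.2980 / 1.1100 = 29.097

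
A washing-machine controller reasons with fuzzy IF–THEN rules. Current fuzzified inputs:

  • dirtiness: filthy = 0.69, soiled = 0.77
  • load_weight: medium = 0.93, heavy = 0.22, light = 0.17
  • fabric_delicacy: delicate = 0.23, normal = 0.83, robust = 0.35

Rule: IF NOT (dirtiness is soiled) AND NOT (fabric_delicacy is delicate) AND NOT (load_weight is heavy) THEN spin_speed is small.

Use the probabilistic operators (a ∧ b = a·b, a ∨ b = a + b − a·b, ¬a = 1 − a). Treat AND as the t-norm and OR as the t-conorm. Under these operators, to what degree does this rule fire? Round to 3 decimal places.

firing strength: ¬soiled=1−0.77=0.23, ¬delicate=1−0.23=0.77, ¬heavy=1−0.22=0.78; AND[a·b] → w = 0.1381

0.138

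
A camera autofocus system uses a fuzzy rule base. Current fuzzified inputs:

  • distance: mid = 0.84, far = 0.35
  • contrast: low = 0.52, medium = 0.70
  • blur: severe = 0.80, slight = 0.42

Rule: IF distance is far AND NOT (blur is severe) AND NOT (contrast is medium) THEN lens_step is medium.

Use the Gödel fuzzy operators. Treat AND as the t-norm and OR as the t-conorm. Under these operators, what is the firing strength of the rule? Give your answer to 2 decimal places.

firing strength: far=0.35, ¬severe=1−0.80=0.20, ¬medium=1−0.70=0.30; AND[min(a, b)] → w = 0.20

0.20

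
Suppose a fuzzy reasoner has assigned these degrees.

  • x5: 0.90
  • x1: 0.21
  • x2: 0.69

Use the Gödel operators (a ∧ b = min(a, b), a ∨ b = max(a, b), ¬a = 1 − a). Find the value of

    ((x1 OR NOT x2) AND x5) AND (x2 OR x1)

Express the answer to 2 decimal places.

NOT x2 = 1 − 0.69 = 0.31
x1 OR NOT x2 = max(a, b) on (0.21, 0.31) = 0.31
(x1 OR NOT x2) AND x5 = min(a, b) on (0.31, 0.90) = 0.31
x2 OR x1 = max(a, b) on (0.69, 0.21) = 0.69
((x1 OR NOT x2) AND x5) AND (x2 OR x1) = min(a, b) on (0.31, 0.69) = 0.31

0.31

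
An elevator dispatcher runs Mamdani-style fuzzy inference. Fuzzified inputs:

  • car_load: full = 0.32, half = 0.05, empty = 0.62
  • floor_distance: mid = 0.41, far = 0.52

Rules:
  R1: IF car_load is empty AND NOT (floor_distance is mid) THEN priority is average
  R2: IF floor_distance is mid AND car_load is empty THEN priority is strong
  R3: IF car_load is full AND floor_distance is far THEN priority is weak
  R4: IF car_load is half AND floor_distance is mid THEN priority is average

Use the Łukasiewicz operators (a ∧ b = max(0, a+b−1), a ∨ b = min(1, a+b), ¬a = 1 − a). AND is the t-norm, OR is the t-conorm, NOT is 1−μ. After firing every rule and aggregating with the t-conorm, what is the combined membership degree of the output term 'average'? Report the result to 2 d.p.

0.21

R1: empty=0.62, ¬mid=1−0.41=0.59; AND[max(0, a+b−1)] → w = 0.21
R2: mid=0.41, empty=0.62; AND[max(0, a+b−1)] → w = 0.03
R3: full=0.32, far=0.52; AND[max(0, a+b−1)] → w = 0.00
R4: half=0.05, mid=0.41; AND[max(0, a+b−1)] → w = 0.00
Rules with consequent 'average': {R1, R4} → strengths 0.21, 0.00
Aggregate via t-conorm [min(1, a+b)]: 0.21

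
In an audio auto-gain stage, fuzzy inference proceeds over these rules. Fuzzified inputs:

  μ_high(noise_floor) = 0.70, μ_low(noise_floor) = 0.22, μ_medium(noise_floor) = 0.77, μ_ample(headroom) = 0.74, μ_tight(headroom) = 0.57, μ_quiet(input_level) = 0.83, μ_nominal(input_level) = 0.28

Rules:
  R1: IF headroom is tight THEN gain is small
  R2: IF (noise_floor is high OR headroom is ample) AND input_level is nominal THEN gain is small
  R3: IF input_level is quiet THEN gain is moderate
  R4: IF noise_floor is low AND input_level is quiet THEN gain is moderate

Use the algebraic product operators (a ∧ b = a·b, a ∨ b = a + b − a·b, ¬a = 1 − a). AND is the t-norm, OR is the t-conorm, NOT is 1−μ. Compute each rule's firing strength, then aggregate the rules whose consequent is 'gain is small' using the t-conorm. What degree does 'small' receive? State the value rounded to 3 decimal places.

R1: tight=0.57 → w = 0.5700
R2: (high=0.70 OR ample=0.74) = 0.9220; AND[a·b] with nominal=0.28 → w = 0.2582
R3: quiet=0.83 → w = 0.8300
R4: low=0.22, quiet=0.83; AND[a·b] → w = 0.1826
Rules with consequent 'small': {R1, R2} → strengths 0.5700, 0.2582
Aggregate via t-conorm [a + b − a·b]: 0.6810

0.681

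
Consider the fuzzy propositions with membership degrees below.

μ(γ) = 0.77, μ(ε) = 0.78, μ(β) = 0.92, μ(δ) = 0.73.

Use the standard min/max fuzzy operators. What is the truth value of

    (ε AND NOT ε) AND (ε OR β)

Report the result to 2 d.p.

0.22

NOT ε = 1 − 0.78 = 0.22
ε AND NOT ε = min(a, b) on (0.78, 0.22) = 0.22
ε OR β = max(a, b) on (0.78, 0.92) = 0.92
(ε AND NOT ε) AND (ε OR β) = min(a, b) on (0.22, 0.92) = 0.22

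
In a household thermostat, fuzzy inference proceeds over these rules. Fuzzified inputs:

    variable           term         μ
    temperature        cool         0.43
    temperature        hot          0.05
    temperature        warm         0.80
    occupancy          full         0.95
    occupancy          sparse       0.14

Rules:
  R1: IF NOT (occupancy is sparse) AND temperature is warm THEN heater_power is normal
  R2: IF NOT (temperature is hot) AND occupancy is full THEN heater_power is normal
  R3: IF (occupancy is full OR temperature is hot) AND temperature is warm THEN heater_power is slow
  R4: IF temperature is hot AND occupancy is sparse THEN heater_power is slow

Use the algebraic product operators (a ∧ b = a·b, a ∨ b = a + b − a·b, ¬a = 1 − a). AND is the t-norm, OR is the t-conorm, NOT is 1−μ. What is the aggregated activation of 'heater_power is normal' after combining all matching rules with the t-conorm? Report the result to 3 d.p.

0.970

R1: ¬sparse=1−0.14=0.86, warm=0.80; AND[a·b] → w = 0.6880
R2: ¬hot=1−0.05=0.95, full=0.95; AND[a·b] → w = 0.9025
R3: (full=0.95 OR hot=0.05) = 0.9525; AND[a·b] with warm=0.80 → w = 0.7620
R4: hot=0.05, sparse=0.14; AND[a·b] → w = 0.0070
Rules with consequent 'normal': {R1, R2} → strengths 0.6880, 0.9025
Aggregate via t-conorm [a + b − a·b]: 0.9696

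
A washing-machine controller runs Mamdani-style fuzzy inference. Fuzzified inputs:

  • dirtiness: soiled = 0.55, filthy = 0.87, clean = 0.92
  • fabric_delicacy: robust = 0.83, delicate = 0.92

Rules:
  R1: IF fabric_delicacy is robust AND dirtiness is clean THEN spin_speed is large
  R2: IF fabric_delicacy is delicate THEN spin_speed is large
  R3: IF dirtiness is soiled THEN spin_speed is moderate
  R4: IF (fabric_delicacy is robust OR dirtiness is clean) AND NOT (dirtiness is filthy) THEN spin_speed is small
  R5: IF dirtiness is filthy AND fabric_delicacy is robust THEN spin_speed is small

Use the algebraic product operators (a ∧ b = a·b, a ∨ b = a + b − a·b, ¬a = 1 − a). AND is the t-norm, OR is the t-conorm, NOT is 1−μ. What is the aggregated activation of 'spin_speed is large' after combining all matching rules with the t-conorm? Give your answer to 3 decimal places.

0.981

R1: robust=0.83, clean=0.92; AND[a·b] → w = 0.7636
R2: delicate=0.92 → w = 0.9200
R3: soiled=0.55 → w = 0.5500
R4: (robust=0.83 OR clean=0.92) = 0.9864; AND[a·b] with ¬filthy=1−0.87=0.13 → w = 0.1282
R5: filthy=0.87, robust=0.83; AND[a·b] → w = 0.7221
Rules with consequent 'large': {R1, R2} → strengths 0.7636, 0.9200
Aggregate via t-conorm [a + b − a·b]: 0.9811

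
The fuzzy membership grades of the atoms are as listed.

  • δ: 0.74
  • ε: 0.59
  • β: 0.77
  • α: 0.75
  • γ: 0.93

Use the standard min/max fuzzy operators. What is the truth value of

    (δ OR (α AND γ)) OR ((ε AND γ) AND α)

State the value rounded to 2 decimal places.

α AND γ = min(a, b) on (0.75, 0.93) = 0.75
δ OR (α AND γ) = max(a, b) on (0.74, 0.75) = 0.75
ε AND γ = min(a, b) on (0.59, 0.93) = 0.59
(ε AND γ) AND α = min(a, b) on (0.59, 0.75) = 0.59
(δ OR (α AND γ)) OR ((ε AND γ) AND α) = max(a, b) on (0.75, 0.59) = 0.75

0.75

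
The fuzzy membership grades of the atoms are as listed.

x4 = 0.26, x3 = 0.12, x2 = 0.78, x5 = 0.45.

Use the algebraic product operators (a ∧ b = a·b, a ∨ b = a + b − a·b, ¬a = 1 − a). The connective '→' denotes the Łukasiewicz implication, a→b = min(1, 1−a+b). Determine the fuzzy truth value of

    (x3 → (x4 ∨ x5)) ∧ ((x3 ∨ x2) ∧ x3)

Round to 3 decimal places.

0.097

x4 ∨ x5 = a + b − a·b on (0.2600, 0.4500) = 0.5930
x3 → (x4 ∨ x5)  [Łukasiewicz: min(1, 1−a+b)] with a=0.1200, b=0.5930 → 1.0000
x3 ∨ x2 = a + b − a·b on (0.1200, 0.7800) = 0.8064
(x3 ∨ x2) ∧ x3 = a·b on (0.8064, 0.1200) = 0.0968
(x3 → (x4 ∨ x5)) ∧ ((x3 ∨ x2) ∧ x3) = a·b on (1.0000, 0.0968) = 0.0968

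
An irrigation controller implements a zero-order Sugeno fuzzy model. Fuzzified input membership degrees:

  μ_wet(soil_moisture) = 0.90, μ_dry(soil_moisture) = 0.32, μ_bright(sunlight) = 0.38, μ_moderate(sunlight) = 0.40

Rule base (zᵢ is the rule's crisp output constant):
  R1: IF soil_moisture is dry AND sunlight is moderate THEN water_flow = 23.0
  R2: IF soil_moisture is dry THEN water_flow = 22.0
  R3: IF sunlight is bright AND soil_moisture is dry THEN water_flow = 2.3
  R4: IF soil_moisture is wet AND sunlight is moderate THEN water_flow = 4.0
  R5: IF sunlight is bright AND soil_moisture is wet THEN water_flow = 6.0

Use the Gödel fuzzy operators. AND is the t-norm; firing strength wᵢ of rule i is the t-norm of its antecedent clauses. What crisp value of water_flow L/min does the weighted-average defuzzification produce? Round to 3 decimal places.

10.929

R1 (z=23.0): dry=0.32, moderate=0.40; AND[min(a, b)] → w = 0.32
R2 (z=22.0): dry=0.32 → w = 0.32
R3 (z=2.3): bright=0.38, dry=0.32; AND[min(a, b)] → w = 0.32
R4 (z=4.0): wet=0.90, moderate=0.40; AND[min(a, b)] → w = 0.40
R5 (z=6.0): bright=0.38, wet=0.90; AND[min(a, b)] → w = 0.38
Weighted average = (0.32·23.0 + 0.32·22.0 + 0.32·2.3 + 0.40·4.0 + 0.38·6.0) / (0.32 + 0.32 + 0.32 + 0.40 + 0.38)
  = 19.0160 / 1.7400 = 10.929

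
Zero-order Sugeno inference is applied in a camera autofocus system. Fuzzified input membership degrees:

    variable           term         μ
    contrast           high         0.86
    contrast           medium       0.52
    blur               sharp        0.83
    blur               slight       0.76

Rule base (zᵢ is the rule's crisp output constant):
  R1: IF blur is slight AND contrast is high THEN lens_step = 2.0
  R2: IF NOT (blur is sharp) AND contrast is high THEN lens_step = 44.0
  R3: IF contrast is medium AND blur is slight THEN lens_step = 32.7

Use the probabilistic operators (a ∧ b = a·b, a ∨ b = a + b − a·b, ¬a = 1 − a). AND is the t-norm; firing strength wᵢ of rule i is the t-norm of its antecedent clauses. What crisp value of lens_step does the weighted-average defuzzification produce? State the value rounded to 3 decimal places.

17.291

R1 (z=2.0): slight=0.76, high=0.86; AND[a·b] → w = 0.6536
R2 (z=44.0): ¬sharp=1−0.83=0.17, high=0.86; AND[a·b] → w = 0.1462
R3 (z=32.7): medium=0.52, slight=0.76; AND[a·b] → w = 0.3952
Weighted average = (0.6536·2.0 + 0.1462·44.0 + 0.3952·32.7) / (0.6536 + 0.1462 + 0.3952)
  = 20.6630 / 1.1950 = 17.291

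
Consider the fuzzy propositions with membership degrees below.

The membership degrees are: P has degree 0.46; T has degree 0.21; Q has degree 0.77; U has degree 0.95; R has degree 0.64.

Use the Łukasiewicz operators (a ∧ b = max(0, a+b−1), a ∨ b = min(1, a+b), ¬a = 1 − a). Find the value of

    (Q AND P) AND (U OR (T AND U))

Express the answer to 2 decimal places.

0.23

Q AND P = max(0, a+b−1) on (0.77, 0.46) = 0.23
T AND U = max(0, a+b−1) on (0.21, 0.95) = 0.16
U OR (T AND U) = min(1, a+b) on (0.95, 0.16) = 1.00
(Q AND P) AND (U OR (T AND U)) = max(0, a+b−1) on (0.23, 1.00) = 0.23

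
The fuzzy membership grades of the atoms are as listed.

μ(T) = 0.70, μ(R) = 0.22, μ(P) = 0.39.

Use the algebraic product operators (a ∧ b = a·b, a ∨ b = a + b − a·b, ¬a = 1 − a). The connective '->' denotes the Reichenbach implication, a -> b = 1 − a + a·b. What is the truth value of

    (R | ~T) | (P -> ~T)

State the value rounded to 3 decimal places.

~T = 1 − 0.7000 = 0.3000
R | ~T = a + b − a·b on (0.2200, 0.3000) = 0.4540
~T = 1 − 0.7000 = 0.3000
P -> ~T  [Reichenbach: 1 − a + a·b] with a=0.3900, b=0.3000 → 0.7270
(R | ~T) | (P -> ~T) = a + b − a·b on (0.4540, 0.7270) = 0.8509

0.851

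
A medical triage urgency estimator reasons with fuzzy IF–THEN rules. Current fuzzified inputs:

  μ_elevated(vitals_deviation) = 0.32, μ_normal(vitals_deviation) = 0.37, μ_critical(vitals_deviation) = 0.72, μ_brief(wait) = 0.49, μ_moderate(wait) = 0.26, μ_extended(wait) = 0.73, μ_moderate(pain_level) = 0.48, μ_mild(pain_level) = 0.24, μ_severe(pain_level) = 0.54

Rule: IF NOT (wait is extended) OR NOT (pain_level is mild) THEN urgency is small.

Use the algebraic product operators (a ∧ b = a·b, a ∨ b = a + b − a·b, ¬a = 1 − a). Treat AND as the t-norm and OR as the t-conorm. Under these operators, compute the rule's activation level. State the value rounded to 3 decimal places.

0.825

firing strength: ¬extended=1−0.73=0.27, ¬mild=1−0.24=0.76; OR[a + b − a·b] → w = 0.8248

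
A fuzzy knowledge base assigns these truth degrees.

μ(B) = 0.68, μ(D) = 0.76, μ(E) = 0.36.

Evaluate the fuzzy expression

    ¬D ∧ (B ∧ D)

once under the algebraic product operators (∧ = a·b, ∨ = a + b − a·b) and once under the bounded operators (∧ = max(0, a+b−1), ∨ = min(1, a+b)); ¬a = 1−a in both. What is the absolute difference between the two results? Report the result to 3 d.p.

Under algebraic product:
  ¬D = 1 − 0.7600 = 0.2400
  B ∧ D = a·b on (0.6800, 0.7600) = 0.5168
  ¬D ∧ (B ∧ D) = a·b on (0.2400, 0.5168) = 0.1240
  → value = 0.1240
Under bounded:
  ¬D = 1 − 0.76 = 0.24
  B ∧ D = max(0, a+b−1) on (0.68, 0.76) = 0.44
  ¬D ∧ (B ∧ D) = max(0, a+b−1) on (0.24, 0.44) = 0.00
  → value = 0.0000
|0.1240 − 0.0000| = 0.124

0.124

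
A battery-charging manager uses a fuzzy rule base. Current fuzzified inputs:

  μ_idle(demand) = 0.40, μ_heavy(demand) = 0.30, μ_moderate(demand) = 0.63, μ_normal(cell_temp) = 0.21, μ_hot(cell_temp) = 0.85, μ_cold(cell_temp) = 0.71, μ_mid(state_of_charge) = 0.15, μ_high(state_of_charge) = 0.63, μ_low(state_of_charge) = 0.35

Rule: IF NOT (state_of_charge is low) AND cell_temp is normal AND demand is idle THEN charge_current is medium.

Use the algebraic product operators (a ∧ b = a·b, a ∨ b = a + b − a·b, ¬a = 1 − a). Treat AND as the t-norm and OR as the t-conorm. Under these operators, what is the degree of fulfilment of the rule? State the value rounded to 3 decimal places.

0.055

firing strength: ¬low=1−0.35=0.65, normal=0.21, idle=0.40; AND[a·b] → w = 0.0546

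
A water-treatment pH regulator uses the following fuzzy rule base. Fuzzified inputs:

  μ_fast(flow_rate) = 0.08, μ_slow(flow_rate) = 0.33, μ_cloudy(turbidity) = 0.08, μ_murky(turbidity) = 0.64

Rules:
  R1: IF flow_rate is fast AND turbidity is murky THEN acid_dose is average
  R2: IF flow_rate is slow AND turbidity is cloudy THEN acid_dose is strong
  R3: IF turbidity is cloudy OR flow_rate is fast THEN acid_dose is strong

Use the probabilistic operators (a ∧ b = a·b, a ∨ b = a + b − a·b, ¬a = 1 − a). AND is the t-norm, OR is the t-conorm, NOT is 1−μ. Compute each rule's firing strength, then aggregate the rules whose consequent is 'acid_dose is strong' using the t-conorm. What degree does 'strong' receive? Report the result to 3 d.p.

R1: fast=0.08, murky=0.64; AND[a·b] → w = 0.0512
R2: slow=0.33, cloudy=0.08; AND[a·b] → w = 0.0264
R3: cloudy=0.08, fast=0.08; OR[a + b − a·b] → w = 0.1536
Rules with consequent 'strong': {R2, R3} → strengths 0.0264, 0.1536
Aggregate via t-conorm [a + b − a·b]: 0.1759

0.176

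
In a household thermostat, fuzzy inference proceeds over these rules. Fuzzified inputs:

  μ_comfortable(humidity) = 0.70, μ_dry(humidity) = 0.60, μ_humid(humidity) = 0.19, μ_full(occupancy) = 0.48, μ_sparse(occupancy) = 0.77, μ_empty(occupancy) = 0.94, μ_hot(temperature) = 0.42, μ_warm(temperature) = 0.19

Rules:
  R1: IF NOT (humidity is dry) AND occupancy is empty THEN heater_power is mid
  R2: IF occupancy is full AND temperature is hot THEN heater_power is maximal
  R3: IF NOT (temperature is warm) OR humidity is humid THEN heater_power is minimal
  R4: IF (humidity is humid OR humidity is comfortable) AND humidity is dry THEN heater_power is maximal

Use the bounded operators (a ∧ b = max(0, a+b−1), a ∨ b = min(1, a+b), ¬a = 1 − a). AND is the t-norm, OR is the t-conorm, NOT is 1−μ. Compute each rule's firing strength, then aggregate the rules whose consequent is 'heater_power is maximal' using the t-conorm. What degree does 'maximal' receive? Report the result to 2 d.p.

R1: ¬dry=1−0.60=0.40, empty=0.94; AND[max(0, a+b−1)] → w = 0.34
R2: full=0.48, hot=0.42; AND[max(0, a+b−1)] → w = 0.00
R3: ¬warm=1−0.19=0.81, humid=0.19; OR[min(1, a+b)] → w = 1.00
R4: (humid=0.19 OR comfortable=0.70) = 0.89; AND[max(0, a+b−1)] with dry=0.60 → w = 0.49
Rules with consequent 'maximal': {R2, R4} → strengths 0.00, 0.49
Aggregate via t-conorm [min(1, a+b)]: 0.49

0.49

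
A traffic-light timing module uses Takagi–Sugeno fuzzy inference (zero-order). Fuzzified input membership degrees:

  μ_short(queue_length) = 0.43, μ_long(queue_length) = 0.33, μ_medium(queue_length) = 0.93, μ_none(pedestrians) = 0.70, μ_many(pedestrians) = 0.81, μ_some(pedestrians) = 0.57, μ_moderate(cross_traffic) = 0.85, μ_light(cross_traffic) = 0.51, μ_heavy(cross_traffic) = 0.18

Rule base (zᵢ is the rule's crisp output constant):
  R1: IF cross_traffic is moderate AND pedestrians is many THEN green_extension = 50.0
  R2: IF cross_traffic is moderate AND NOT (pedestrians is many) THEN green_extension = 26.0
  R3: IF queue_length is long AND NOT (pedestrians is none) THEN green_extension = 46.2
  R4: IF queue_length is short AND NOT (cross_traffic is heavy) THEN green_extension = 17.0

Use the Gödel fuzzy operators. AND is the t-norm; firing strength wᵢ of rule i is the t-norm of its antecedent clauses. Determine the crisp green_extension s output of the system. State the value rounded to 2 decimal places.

38.50

R1 (z=50.0): moderate=0.85, many=0.81; AND[min(a, b)] → w = 0.81
R2 (z=26.0): moderate=0.85, ¬many=1−0.81=0.19; AND[min(a, b)] → w = 0.19
R3 (z=46.2): long=0.33, ¬none=1−0.70=0.30; AND[min(a, b)] → w = 0.30
R4 (z=17.0): short=0.43, ¬heavy=1−0.18=0.82; AND[min(a, b)] → w = 0.43
Weighted average = (0.81·50.0 + 0.19·26.0 + 0.30·46.2 + 0.43·17.0) / (0.81 + 0.19 + 0.30 + 0.43)
  = 66.6100 / 1.7300 = 38.50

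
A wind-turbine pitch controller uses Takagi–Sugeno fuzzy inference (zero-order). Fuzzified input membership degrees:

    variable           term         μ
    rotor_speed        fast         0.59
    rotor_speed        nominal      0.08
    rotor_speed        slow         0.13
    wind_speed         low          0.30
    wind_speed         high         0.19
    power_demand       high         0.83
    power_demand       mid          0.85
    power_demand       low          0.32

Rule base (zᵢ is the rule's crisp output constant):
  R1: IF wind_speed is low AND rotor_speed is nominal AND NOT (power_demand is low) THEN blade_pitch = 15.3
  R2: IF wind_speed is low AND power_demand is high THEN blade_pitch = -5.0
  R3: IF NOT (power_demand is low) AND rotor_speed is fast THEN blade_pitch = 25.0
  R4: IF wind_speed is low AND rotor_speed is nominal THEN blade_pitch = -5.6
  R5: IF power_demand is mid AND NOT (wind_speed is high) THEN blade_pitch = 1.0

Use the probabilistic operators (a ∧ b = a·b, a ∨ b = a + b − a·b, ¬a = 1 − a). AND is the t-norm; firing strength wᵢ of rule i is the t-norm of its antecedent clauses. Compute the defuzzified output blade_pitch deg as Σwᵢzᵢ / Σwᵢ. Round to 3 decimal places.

R1 (z=15.3): low=0.30, nominal=0.08, ¬low=1−0.32=0.68; AND[a·b] → w = 0.0163
R2 (z=-5.0): low=0.30, high=0.83; AND[a·b] → w = 0.2490
R3 (z=25.0): ¬low=1−0.32=0.68, fast=0.59; AND[a·b] → w = 0.4012
R4 (z=-5.6): low=0.30, nominal=0.08; AND[a·b] → w = 0.0240
R5 (z=1.0): mid=0.85, ¬high=1−0.19=0.81; AND[a·b] → w = 0.6885
Weighted average = (0.0163·15.3 + 0.2490·-5.0 + 0.4012·25.0 + 0.0240·-5.6 + 0.6885·1.0) / (0.0163 + 0.2490 + 0.4012 + 0.0240 + 0.6885)
  = 9.5888 / 1.3790 = 6.953

6.953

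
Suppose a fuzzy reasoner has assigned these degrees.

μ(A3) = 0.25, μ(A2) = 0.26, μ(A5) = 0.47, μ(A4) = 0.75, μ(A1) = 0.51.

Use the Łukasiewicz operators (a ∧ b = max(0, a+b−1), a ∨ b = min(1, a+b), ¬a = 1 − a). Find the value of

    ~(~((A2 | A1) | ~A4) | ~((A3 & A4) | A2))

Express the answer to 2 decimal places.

0.26

A2 | A1 = min(1, a+b) on (0.26, 0.51) = 0.77
~A4 = 1 − 0.75 = 0.25
(A2 | A1) | ~A4 = min(1, a+b) on (0.77, 0.25) = 1.00
~((A2 | A1) | ~A4) = 1 − 1.00 = 0.00
A3 & A4 = max(0, a+b−1) on (0.25, 0.75) = 0.00
(A3 & A4) | A2 = min(1, a+b) on (0.00, 0.26) = 0.26
~((A3 & A4) | A2) = 1 − 0.26 = 0.74
~((A2 | A1) | ~A4) | ~((A3 & A4) | A2) = min(1, a+b) on (0.00, 0.74) = 0.74
~(~((A2 | A1) | ~A4) | ~((A3 & A4) | A2)) = 1 − 0.74 = 0.26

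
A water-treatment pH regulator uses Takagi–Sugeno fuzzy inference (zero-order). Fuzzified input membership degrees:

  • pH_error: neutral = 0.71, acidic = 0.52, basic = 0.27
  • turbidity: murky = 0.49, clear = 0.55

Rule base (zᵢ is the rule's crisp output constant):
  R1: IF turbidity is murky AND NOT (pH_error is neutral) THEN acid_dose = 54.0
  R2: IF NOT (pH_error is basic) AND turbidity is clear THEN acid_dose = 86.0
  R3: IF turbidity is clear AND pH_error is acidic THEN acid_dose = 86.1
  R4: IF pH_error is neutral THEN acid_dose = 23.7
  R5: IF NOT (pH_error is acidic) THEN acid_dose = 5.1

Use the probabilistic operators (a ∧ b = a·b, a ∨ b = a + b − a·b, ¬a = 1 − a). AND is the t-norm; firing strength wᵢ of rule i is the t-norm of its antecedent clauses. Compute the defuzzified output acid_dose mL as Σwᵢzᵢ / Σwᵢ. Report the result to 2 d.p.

42.63

R1 (z=54.0): murky=0.49, ¬neutral=1−0.71=0.29; AND[a·b] → w = 0.1421
R2 (z=86.0): ¬basic=1−0.27=0.73, clear=0.55; AND[a·b] → w = 0.4015
R3 (z=86.1): clear=0.55, acidic=0.52; AND[a·b] → w = 0.2860
R4 (z=23.7): neutral=0.71 → w = 0.7100
R5 (z=5.1): ¬acidic=1−0.52=0.48 → w = 0.4800
Weighted average = (0.1421·54.0 + 0.4015·86.0 + 0.2860·86.1 + 0.7100·23.7 + 0.4800·5.1) / (0.1421 + 0.4015 + 0.2860 + 0.7100 + 0.4800)
  = 86.1020 / 2.0196 = 42.63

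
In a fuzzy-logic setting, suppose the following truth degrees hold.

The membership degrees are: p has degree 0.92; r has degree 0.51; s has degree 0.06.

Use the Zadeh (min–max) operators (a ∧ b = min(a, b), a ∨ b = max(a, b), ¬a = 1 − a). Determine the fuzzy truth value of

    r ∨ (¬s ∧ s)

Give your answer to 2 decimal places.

0.51

¬s = 1 − 0.06 = 0.94
¬s ∧ s = min(a, b) on (0.94, 0.06) = 0.06
r ∨ (¬s ∧ s) = max(a, b) on (0.51, 0.06) = 0.51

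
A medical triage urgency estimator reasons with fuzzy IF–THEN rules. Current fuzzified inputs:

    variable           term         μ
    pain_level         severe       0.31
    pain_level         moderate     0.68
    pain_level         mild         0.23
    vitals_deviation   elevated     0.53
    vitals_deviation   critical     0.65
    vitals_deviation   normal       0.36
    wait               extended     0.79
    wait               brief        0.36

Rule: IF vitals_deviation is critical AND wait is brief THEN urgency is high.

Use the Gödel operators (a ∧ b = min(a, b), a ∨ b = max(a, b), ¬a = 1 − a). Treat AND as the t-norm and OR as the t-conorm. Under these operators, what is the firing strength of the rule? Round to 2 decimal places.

firing strength: critical=0.65, brief=0.36; AND[min(a, b)] → w = 0.36

0.36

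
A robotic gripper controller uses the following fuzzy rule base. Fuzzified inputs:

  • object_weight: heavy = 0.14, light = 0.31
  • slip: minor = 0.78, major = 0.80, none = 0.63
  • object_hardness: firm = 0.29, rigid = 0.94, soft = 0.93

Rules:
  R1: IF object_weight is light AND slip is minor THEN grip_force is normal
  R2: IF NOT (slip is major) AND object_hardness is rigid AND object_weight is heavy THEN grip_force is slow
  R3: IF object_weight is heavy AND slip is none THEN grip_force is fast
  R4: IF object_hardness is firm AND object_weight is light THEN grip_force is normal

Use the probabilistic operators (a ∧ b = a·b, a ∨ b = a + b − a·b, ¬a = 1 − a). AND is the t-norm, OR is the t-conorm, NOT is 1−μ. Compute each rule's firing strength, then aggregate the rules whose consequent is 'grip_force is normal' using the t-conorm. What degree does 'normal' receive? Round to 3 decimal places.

R1: light=0.31, minor=0.78; AND[a·b] → w = 0.2418
R2: ¬major=1−0.80=0.20, rigid=0.94, heavy=0.14; AND[a·b] → w = 0.0263
R3: heavy=0.14, none=0.63; AND[a·b] → w = 0.0882
R4: firm=0.29, light=0.31; AND[a·b] → w = 0.0899
Rules with consequent 'normal': {R1, R4} → strengths 0.2418, 0.0899
Aggregate via t-conorm [a + b − a·b]: 0.3100

0.310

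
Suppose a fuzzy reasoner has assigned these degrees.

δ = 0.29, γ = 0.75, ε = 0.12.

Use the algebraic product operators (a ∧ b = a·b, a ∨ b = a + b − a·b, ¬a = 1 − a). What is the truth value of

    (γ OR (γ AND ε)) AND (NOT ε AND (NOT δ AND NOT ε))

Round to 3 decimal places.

0.425

γ AND ε = a·b on (0.7500, 0.1200) = 0.0900
γ OR (γ AND ε) = a + b − a·b on (0.7500, 0.0900) = 0.7725
NOT ε = 1 − 0.1200 = 0.8800
NOT δ = 1 − 0.2900 = 0.7100
NOT ε = 1 − 0.1200 = 0.8800
NOT δ AND NOT ε = a·b on (0.7100, 0.8800) = 0.6248
NOT ε AND (NOT δ AND NOT ε) = a·b on (0.8800, 0.6248) = 0.5498
(γ OR (γ AND ε)) AND (NOT ε AND (NOT δ AND NOT ε)) = a·b on (0.7725, 0.5498) = 0.4247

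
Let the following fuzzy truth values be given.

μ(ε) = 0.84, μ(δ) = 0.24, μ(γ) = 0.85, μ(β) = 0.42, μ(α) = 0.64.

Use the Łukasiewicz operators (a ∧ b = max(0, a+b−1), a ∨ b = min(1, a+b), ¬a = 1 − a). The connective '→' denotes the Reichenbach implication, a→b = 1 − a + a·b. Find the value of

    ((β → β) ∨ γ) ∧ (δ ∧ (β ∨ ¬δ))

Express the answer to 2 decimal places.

0.24

β → β  [Reichenbach: 1 − a + a·b] with a=0.42, b=0.42 → 0.76
(β → β) ∨ γ = min(1, a+b) on (0.76, 0.85) = 1.00
¬δ = 1 − 0.24 = 0.76
β ∨ ¬δ = min(1, a+b) on (0.42, 0.76) = 1.00
δ ∧ (β ∨ ¬δ) = max(0, a+b−1) on (0.24, 1.00) = 0.24
((β → β) ∨ γ) ∧ (δ ∧ (β ∨ ¬δ)) = max(0, a+b−1) on (1.00, 0.24) = 0.24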